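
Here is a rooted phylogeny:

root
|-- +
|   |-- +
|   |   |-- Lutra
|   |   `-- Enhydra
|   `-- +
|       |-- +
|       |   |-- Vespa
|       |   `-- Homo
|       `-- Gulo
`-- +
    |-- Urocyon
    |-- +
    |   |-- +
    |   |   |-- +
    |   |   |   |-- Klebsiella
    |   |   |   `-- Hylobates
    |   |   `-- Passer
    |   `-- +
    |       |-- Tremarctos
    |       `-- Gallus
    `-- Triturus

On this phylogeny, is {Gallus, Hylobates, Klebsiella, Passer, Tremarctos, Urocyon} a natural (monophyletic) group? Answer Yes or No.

No

The MRCA of the listed taxa subtends (Urocyon,(((Klebsiella,Hylobates),Passer),(Tremarctos,Gallus)),Triturus).
That clade also contains Triturus, which is not in the proposed group, so the group is not monophyletic.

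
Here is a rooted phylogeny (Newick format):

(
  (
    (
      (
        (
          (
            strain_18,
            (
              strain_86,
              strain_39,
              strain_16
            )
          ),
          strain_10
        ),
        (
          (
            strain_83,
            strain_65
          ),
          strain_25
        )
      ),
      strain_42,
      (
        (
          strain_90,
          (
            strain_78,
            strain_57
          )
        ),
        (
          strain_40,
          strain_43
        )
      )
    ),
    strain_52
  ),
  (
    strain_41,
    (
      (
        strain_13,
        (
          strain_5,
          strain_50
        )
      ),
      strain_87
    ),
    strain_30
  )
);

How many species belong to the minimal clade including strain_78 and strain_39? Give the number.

The MRCA of strain_78 and strain_39 is the node subtending ((((strain_18,(strain_86,strain_39,strain_16)),strain_10),((strain_83,strain_65),strain_25)),strain_42,((strain_90,(strain_78,strain_57)),(strain_40,strain_43))).
That clade contains 14 terminal taxa: strain_10, strain_16, strain_18, strain_25, strain_39, strain_40, strain_42, strain_43, strain_57, strain_65, strain_78, strain_83, strain_86, strain_90.

14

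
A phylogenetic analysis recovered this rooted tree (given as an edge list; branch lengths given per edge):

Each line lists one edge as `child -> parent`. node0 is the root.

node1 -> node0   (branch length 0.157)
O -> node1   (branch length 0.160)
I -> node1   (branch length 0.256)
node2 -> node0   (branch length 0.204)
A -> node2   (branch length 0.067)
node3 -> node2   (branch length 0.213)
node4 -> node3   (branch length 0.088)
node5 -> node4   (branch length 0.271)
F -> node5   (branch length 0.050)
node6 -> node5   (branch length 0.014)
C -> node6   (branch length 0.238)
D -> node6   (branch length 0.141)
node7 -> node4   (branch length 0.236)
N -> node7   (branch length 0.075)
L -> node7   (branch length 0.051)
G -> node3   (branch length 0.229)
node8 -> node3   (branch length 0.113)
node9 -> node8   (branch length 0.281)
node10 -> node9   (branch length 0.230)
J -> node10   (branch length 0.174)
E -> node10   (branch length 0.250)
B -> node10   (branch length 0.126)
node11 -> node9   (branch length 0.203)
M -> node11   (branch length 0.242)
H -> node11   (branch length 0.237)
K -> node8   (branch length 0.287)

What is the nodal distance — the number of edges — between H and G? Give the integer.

The MRCA of H and G is the node subtending (((F,(C,D)),(N,L)),G,(((J,E,B),(M,H)),K)).
From H up to that node: 4 branches. From G up to the same node: 1 branch. Total: 4 + 1 = 5.

5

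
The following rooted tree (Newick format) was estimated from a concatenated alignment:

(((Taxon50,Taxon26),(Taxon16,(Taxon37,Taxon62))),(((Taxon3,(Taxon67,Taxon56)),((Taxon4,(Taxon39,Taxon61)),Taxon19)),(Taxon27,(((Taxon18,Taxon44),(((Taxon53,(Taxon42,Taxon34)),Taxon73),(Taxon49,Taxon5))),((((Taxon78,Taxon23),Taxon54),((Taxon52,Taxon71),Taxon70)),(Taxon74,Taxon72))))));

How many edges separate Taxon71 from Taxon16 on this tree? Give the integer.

The MRCA of Taxon71 and Taxon16 is the root of the tree.
From Taxon71 up to that node: 8 branches. From Taxon16 up to the same node: 3 branches. Total: 8 + 3 = 11.

11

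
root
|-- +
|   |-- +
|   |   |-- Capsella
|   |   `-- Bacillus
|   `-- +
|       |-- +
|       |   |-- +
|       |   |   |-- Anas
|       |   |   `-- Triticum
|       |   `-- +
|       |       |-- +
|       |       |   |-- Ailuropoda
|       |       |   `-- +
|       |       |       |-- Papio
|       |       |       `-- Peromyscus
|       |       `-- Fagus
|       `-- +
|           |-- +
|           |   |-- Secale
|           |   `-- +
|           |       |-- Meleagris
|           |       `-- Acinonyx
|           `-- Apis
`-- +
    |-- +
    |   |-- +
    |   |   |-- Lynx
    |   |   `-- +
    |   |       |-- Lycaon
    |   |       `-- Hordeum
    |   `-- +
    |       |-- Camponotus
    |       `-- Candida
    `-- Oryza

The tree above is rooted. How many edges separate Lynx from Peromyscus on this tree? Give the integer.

The MRCA of Lynx and Peromyscus is the root of the tree.
From Lynx up to that node: 4 branches. From Peromyscus up to the same node: 7 branches. Total: 4 + 7 = 11.

11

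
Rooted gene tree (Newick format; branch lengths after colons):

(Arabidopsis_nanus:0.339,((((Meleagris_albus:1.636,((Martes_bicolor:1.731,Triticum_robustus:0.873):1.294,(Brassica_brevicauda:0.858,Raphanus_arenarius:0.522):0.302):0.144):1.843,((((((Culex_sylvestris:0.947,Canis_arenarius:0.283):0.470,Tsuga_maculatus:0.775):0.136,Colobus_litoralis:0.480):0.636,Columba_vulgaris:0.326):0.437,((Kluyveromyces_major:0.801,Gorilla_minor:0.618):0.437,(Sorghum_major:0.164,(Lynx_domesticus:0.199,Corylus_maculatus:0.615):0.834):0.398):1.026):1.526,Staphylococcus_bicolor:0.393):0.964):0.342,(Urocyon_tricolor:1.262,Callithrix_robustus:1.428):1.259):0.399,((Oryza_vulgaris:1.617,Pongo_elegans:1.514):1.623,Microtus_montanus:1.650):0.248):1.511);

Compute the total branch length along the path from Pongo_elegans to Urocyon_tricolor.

6.305

The path runs Pongo_elegans → … → MRCA → … → Urocyon_tricolor; the MRCA is the node subtending ((((Meleagris_albus,((Martes_bicolor,Triticum_robustus),(Brassica_brevicauda,Raphanus_arenarius))),((((((Culex_sylvestris,Canis_arenarius),Tsuga_maculatus),Colobus_litoralis),Columba_vulgaris),((Kluyveromyces_major,Gorilla_minor),(Sorghum_major,(Lynx_domesticus,Corylus_maculatus)))),Staphylococcus_bicolor)),(Urocyon_tricolor,Callithrix_robustus)),((Oryza_vulgaris,Pongo_elegans),Microtus_montanus)).
Branch lengths along that path: 1.514 + 1.623 + 0.248 + 0.399 + 1.259 + 1.262 = 6.305.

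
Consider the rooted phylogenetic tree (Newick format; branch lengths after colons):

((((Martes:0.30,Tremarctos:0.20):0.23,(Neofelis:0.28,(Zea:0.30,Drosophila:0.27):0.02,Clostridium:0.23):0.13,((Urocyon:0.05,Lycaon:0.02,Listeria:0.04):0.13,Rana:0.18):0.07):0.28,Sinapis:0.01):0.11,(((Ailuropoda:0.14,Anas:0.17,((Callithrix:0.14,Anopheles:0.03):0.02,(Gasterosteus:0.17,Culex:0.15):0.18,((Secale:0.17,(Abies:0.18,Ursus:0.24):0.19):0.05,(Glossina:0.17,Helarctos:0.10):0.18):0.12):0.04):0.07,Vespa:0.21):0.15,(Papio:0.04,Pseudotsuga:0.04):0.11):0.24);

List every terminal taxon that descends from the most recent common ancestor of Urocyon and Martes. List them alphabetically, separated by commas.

Tracing Urocyon: it sits inside (Urocyon,Lycaon,Listeria).
Tracing Martes: it sits inside (Martes,Tremarctos).
The smallest clade enclosing both is ((Martes,Tremarctos),(Neofelis,(Zea,Drosophila),Clostridium),((Urocyon,Lycaon,Listeria),Rana)); the answer is its 10 terminal taxa in alphabetical order.

Clostridium, Drosophila, Listeria, Lycaon, Martes, Neofelis, Rana, Tremarctos, Urocyon, Zea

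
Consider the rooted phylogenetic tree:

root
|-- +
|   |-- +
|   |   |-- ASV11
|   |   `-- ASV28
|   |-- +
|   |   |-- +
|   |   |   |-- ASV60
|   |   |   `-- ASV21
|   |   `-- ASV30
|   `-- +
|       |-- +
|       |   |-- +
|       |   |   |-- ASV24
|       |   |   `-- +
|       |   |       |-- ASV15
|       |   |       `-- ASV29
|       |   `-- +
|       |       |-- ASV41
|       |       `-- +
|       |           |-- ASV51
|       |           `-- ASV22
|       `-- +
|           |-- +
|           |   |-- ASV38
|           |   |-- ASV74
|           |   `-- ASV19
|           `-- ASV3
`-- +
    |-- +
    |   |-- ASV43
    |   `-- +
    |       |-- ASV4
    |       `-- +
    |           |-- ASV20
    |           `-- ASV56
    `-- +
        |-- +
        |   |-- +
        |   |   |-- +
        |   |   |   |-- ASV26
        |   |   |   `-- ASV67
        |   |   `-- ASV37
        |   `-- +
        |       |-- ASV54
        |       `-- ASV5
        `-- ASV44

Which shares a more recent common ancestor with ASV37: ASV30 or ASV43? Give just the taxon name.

The MRCA of ASV37 and ASV43 subtends ((ASV43,(ASV4,(ASV20,ASV56))),((((ASV26,ASV67),ASV37),(ASV54,ASV5)),ASV44)) (10 taxa).
The MRCA of ASV37 and ASV30 is the root, subtending the entire tree (25 taxa).
The first is nested inside the second, so ASV37 shares a more recent common ancestor with ASV43.

ASV43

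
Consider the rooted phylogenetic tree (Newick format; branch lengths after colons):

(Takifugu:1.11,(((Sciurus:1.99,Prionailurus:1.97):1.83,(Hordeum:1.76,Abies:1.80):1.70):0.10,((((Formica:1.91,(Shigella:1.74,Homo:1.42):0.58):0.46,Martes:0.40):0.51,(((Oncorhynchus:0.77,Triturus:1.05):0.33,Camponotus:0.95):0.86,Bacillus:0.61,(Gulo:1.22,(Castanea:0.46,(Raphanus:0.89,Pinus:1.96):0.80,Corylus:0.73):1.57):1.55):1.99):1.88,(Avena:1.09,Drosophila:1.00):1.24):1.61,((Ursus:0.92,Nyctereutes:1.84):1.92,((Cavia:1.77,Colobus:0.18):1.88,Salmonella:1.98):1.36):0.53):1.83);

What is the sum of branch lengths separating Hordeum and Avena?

7.50

The path runs Hordeum → … → MRCA → … → Avena; the MRCA is the node subtending (((Sciurus,Prionailurus),(Hordeum,Abies)),((((Formica,(Shigella,Homo)),Martes),(((Oncorhynchus,Triturus),Camponotus),Bacillus,(Gulo,(Castanea,(Raphanus,Pinus),Corylus)))),(Avena,Drosophila)),((Ursus,Nyctereutes),((Cavia,Colobus),Salmonella))).
Branch lengths along that path: 1.76 + 1.70 + 0.10 + 1.61 + 1.24 + 1.09 = 7.50.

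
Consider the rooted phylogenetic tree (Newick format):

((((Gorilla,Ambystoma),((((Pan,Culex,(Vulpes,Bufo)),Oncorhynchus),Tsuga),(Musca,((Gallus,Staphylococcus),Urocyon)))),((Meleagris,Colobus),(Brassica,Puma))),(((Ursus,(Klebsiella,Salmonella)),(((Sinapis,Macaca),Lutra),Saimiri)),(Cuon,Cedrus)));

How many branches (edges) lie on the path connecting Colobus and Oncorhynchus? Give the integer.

The MRCA of Colobus and Oncorhynchus is the node subtending (((Gorilla,Ambystoma),((((Pan,Culex,(Vulpes,Bufo)),Oncorhynchus),Tsuga),(Musca,((Gallus,Staphylococcus),Urocyon)))),((Meleagris,Colobus),(Brassica,Puma))).
From Colobus up to that node: 3 branches. From Oncorhynchus up to the same node: 5 branches. Total: 3 + 5 = 8.

8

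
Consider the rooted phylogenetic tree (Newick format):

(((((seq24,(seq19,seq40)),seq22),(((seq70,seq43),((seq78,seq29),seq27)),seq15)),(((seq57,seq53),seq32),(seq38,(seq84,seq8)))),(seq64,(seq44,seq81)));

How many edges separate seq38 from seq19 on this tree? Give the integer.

8

The MRCA of seq38 and seq19 is the node subtending ((((seq24,(seq19,seq40)),seq22),(((seq70,seq43),((seq78,seq29),seq27)),seq15)),(((seq57,seq53),seq32),(seq38,(seq84,seq8)))).
From seq38 up to that node: 3 branches. From seq19 up to the same node: 5 branches. Total: 3 + 5 = 8.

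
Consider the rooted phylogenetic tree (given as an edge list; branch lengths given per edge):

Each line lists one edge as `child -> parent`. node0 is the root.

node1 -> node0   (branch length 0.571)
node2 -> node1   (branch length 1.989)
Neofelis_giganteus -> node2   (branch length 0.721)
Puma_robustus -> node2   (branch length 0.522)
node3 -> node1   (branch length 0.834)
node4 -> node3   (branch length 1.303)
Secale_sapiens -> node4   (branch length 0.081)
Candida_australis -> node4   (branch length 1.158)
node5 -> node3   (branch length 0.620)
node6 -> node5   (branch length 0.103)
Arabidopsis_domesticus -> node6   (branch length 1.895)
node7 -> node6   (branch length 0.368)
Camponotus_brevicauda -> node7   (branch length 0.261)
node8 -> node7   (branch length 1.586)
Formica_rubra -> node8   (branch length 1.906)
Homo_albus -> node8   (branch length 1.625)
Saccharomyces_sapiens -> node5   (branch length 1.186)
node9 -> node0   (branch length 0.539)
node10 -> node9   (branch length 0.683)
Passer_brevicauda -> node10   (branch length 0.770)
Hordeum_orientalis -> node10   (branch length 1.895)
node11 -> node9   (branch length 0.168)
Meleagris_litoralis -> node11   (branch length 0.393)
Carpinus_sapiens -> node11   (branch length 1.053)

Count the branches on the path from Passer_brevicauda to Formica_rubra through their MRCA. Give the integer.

10

The MRCA of Passer_brevicauda and Formica_rubra is the root of the tree.
From Passer_brevicauda up to that node: 3 branches. From Formica_rubra up to the same node: 7 branches. Total: 3 + 7 = 10.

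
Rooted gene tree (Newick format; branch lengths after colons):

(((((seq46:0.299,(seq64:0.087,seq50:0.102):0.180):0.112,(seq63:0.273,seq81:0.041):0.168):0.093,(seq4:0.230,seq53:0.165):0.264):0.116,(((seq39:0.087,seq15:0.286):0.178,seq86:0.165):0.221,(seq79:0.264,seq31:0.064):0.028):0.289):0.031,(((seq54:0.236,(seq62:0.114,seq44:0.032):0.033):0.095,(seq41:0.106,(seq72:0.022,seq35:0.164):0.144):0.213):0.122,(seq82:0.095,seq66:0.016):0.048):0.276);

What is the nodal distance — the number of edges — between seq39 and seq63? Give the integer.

8

The MRCA of seq39 and seq63 is the node subtending ((((seq46,(seq64,seq50)),(seq63,seq81)),(seq4,seq53)),(((seq39,seq15),seq86),(seq79,seq31))).
From seq39 up to that node: 4 branches. From seq63 up to the same node: 4 branches. Total: 4 + 4 = 8.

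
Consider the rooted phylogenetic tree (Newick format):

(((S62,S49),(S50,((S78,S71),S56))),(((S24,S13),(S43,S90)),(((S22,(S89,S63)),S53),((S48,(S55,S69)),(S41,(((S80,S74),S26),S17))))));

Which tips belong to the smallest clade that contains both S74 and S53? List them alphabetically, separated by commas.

S17, S22, S26, S41, S48, S53, S55, S63, S69, S74, S80, S89

Tracing S74: it sits inside (S80,S74).
Tracing S53: it sits inside ((S22,(S89,S63)),S53).
The smallest clade enclosing both is (((S22,(S89,S63)),S53),((S48,(S55,S69)),(S41,(((S80,S74),S26),S17)))); the answer is its 12 terminal taxa in alphabetical order.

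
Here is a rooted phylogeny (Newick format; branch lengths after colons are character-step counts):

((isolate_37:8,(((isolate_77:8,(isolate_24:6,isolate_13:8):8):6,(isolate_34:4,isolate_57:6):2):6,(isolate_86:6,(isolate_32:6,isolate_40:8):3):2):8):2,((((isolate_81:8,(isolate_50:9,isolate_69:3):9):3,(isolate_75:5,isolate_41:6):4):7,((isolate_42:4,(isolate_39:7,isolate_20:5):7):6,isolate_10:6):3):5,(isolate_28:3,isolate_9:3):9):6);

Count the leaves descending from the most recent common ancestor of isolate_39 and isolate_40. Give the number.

The MRCA of isolate_39 and isolate_40 is the root, so the clade is the entire tree.
That clade contains 20 terminal taxa: isolate_10, isolate_13, isolate_20, isolate_24, isolate_28, isolate_32, isolate_34, isolate_37, isolate_39, isolate_40, isolate_41, isolate_42, isolate_50, isolate_57, isolate_69, isolate_75, isolate_77, isolate_81, isolate_86, isolate_9.

20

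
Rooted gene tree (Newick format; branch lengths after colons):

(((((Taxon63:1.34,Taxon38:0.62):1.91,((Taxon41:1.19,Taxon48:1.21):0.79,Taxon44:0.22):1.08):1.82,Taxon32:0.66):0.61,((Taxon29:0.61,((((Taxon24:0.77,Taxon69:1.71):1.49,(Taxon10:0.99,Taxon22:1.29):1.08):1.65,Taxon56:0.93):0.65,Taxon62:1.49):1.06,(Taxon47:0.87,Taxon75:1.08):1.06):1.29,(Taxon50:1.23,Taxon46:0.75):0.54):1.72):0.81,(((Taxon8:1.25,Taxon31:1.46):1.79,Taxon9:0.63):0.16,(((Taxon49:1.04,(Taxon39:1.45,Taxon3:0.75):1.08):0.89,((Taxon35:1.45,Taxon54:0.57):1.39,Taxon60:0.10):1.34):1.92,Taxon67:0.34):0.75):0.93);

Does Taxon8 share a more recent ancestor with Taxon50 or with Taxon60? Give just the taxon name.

Taxon60

The MRCA of Taxon8 and Taxon60 subtends (((Taxon8,Taxon31),Taxon9),(((Taxon49,(Taxon39,Taxon3)),((Taxon35,Taxon54),Taxon60)),Taxon67)) (10 taxa).
The MRCA of Taxon8 and Taxon50 is the root, subtending the entire tree (27 taxa).
The first is nested inside the second, so Taxon8 shares a more recent common ancestor with Taxon60.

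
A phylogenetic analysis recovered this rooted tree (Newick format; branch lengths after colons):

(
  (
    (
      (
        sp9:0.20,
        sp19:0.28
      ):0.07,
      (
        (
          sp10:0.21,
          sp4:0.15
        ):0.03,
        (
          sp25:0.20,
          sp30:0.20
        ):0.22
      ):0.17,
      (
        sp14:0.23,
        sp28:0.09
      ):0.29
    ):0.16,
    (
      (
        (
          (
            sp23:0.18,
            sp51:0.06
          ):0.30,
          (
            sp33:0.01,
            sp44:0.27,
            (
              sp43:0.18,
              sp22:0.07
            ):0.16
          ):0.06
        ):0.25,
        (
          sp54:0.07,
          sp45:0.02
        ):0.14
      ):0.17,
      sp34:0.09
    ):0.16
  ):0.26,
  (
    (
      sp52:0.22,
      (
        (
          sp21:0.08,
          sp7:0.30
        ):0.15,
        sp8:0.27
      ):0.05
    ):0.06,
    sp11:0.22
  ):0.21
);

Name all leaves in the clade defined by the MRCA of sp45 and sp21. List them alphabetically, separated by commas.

Tracing sp45: it sits inside (sp54,sp45).
Tracing sp21: it sits inside (sp21,sp7).
The smallest clade enclosing both is the whole tree (their MRCA is the root), so the answer is all 22 tips in alphabetical order.

sp10, sp11, sp14, sp19, sp21, sp22, sp23, sp25, sp28, sp30, sp33, sp34, sp4, sp43, sp44, sp45, sp51, sp52, sp54, sp7, sp8, sp9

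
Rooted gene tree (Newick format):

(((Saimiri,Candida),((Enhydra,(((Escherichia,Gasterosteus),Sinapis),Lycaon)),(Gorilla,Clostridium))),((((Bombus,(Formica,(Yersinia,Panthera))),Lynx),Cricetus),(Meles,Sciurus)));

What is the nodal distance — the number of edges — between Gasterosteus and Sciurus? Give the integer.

The MRCA of Gasterosteus and Sciurus is the root of the tree.
From Gasterosteus up to that node: 7 branches. From Sciurus up to the same node: 3 branches. Total: 7 + 3 = 10.

10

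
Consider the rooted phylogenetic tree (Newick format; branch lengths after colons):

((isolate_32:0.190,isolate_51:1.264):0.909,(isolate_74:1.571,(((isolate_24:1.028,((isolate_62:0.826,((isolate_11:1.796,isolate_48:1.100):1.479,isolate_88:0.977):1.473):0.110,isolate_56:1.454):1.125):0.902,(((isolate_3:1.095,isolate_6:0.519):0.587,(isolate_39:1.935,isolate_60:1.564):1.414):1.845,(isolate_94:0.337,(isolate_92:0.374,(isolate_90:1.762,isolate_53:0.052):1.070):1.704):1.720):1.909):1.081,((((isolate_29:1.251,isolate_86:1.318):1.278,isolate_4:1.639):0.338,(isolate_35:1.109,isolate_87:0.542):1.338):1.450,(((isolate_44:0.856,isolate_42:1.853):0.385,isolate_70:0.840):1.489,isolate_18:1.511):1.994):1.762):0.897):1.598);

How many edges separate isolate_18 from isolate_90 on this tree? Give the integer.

9

The MRCA of isolate_18 and isolate_90 is the node subtending (((isolate_24,((isolate_62,((isolate_11,isolate_48),isolate_88)),isolate_56)),(((isolate_3,isolate_6),(isolate_39,isolate_60)),(isolate_94,(isolate_92,(isolate_90,isolate_53))))),((((isolate_29,isolate_86),isolate_4),(isolate_35,isolate_87)),(((isolate_44,isolate_42),isolate_70),isolate_18))).
From isolate_18 up to that node: 3 branches. From isolate_90 up to the same node: 6 branches. Total: 3 + 6 = 9.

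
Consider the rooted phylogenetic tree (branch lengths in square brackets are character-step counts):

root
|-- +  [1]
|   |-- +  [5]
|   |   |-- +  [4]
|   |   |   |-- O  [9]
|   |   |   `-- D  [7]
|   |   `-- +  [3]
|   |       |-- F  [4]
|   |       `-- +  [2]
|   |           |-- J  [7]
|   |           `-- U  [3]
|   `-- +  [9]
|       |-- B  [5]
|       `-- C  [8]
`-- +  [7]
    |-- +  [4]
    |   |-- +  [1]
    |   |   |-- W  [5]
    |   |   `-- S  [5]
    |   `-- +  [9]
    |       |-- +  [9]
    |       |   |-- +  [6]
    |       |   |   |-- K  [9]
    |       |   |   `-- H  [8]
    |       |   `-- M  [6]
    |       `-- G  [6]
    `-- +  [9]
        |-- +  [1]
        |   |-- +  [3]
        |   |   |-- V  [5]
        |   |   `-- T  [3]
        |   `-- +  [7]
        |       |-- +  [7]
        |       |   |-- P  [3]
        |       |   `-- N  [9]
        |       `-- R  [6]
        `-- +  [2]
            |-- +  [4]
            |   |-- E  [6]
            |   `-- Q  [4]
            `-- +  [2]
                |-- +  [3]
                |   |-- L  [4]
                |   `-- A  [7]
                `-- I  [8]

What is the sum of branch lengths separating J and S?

The path runs J → … → MRCA → … → S; the MRCA is the root of the tree.
Branch lengths along that path: 7 + 2 + 3 + 5 + 1 + 7 + 4 + 1 + 5 = 35.

35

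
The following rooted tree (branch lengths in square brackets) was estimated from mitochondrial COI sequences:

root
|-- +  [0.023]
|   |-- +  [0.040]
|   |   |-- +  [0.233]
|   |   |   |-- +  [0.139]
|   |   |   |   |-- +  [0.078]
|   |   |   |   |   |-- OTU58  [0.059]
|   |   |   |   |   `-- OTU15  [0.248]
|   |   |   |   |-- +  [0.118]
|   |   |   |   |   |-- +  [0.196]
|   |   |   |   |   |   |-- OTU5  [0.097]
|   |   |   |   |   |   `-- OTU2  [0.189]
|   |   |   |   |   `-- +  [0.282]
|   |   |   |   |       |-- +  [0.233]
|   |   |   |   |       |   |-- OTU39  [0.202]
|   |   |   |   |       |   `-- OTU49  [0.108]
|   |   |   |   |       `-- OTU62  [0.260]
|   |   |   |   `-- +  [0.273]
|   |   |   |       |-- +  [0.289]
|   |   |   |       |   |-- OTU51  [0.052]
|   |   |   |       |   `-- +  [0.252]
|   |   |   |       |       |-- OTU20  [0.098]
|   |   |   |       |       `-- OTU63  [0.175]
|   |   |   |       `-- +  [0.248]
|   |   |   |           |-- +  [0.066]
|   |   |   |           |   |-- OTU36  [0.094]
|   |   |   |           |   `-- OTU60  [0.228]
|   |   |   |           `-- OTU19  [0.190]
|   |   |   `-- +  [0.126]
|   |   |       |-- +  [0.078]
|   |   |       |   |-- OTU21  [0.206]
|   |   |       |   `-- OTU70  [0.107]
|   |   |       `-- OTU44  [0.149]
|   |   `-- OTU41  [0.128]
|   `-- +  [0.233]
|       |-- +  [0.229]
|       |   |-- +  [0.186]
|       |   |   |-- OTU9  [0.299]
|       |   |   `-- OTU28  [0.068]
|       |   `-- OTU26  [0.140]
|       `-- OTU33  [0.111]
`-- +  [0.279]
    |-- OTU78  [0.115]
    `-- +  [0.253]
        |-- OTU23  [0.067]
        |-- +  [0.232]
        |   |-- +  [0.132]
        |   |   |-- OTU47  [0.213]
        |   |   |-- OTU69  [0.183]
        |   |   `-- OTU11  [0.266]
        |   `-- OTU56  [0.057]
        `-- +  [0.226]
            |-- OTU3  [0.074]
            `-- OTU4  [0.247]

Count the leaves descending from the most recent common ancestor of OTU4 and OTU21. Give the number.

The MRCA of OTU4 and OTU21 is the root, so the clade is the entire tree.
That clade contains 29 terminal taxa: OTU11, OTU15, OTU19, OTU2, OTU20, OTU21, OTU23, OTU26, OTU28, OTU3, OTU33, OTU36, OTU39, OTU4, OTU41, OTU44, OTU47, OTU49, OTU5, OTU51, OTU56, OTU58, OTU60, OTU62, OTU63, OTU69, OTU70, OTU78, OTU9.

29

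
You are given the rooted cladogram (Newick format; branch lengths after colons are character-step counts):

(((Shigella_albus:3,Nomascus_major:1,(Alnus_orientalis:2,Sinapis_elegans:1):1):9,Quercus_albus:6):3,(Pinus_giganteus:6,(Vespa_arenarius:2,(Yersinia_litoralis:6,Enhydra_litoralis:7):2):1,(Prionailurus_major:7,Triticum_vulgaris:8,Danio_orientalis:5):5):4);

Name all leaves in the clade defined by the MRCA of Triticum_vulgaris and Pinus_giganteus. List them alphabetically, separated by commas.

Tracing Triticum_vulgaris: it sits inside (Prionailurus_major,Triticum_vulgaris,Danio_orientalis).
Tracing Pinus_giganteus: it sits inside (Pinus_giganteus,(Vespa_arenarius,(Yersinia_litoralis,Enhydra_litoralis)),(Prionailurus_major,Triticum_vulgaris,Danio_orientalis)).
The smallest clade enclosing both is (Pinus_giganteus,(Vespa_arenarius,(Yersinia_litoralis,Enhydra_litoralis)),(Prionailurus_major,Triticum_vulgaris,Danio_orientalis)); the answer is its 7 terminal taxa in alphabetical order.

Danio_orientalis, Enhydra_litoralis, Pinus_giganteus, Prionailurus_major, Triticum_vulgaris, Vespa_arenarius, Yersinia_litoralis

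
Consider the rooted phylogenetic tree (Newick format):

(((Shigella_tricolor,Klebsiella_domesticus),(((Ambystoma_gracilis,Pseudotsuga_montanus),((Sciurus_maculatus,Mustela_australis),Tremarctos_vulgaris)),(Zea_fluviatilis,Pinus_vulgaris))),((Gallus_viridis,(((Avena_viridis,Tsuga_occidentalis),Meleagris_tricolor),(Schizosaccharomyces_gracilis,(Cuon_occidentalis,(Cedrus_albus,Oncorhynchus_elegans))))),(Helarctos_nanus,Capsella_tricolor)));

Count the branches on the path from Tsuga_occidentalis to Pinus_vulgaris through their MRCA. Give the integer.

10

The MRCA of Tsuga_occidentalis and Pinus_vulgaris is the root of the tree.
From Tsuga_occidentalis up to that node: 6 branches. From Pinus_vulgaris up to the same node: 4 branches. Total: 6 + 4 = 10.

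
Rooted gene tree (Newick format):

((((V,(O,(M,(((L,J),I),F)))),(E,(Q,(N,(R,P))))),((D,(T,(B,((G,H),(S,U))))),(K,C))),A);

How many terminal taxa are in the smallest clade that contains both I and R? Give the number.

12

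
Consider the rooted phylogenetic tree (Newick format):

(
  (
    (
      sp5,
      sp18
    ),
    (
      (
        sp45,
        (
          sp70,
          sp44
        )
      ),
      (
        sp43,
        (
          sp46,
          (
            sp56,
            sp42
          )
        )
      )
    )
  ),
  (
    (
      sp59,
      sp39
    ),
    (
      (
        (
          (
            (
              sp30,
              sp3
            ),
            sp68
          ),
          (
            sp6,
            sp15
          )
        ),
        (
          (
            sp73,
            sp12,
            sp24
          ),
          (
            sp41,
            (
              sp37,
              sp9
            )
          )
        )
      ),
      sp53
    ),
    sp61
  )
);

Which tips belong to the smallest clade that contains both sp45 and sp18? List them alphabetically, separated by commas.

Tracing sp45: it sits inside (sp45,(sp70,sp44)).
Tracing sp18: it sits inside (sp5,sp18).
The smallest clade enclosing both is ((sp5,sp18),((sp45,(sp70,sp44)),(sp43,(sp46,(sp56,sp42))))); the answer is its 9 terminal taxa in alphabetical order.

sp18, sp42, sp43, sp44, sp45, sp46, sp5, sp56, sp70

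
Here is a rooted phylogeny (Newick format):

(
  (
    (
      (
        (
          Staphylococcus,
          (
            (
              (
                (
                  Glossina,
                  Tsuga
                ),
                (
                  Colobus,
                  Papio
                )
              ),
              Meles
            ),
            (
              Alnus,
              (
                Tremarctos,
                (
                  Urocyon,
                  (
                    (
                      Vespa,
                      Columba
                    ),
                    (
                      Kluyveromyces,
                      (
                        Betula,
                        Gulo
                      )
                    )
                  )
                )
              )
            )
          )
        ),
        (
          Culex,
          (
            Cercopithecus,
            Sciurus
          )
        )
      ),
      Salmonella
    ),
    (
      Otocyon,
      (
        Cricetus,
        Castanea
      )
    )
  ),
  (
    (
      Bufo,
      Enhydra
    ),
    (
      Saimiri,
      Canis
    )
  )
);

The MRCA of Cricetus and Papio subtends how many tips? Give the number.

21

The MRCA of Cricetus and Papio is the node subtending ((((Staphylococcus,((((Glossina,Tsuga),(Colobus,Papio)),Meles),(Alnus,(Tremarctos,(Urocyon,((Vespa,Columba),(Kluyveromyces,(Betula,Gulo)))))))),(Culex,(Cercopithecus,Sciurus))),Salmonella),(Otocyon,(Cricetus,Castanea))).
That clade contains 21 terminal taxa: Alnus, Betula, Castanea, Cercopithecus, Colobus, Columba, Cricetus, Culex, Glossina, Gulo, Kluyveromyces, Meles, Otocyon, Papio, Salmonella, Sciurus, Staphylococcus, Tremarctos, Tsuga, Urocyon, Vespa.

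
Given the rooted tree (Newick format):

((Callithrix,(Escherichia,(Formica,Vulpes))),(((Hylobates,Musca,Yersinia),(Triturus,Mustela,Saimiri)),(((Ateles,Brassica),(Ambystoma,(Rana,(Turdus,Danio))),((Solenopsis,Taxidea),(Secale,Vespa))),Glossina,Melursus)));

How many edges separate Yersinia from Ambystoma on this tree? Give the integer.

7

The MRCA of Yersinia and Ambystoma is the node subtending (((Hylobates,Musca,Yersinia),(Triturus,Mustela,Saimiri)),(((Ateles,Brassica),(Ambystoma,(Rana,(Turdus,Danio))),((Solenopsis,Taxidea),(Secale,Vespa))),Glossina,Melursus)).
From Yersinia up to that node: 3 branches. From Ambystoma up to the same node: 4 branches. Total: 3 + 4 = 7.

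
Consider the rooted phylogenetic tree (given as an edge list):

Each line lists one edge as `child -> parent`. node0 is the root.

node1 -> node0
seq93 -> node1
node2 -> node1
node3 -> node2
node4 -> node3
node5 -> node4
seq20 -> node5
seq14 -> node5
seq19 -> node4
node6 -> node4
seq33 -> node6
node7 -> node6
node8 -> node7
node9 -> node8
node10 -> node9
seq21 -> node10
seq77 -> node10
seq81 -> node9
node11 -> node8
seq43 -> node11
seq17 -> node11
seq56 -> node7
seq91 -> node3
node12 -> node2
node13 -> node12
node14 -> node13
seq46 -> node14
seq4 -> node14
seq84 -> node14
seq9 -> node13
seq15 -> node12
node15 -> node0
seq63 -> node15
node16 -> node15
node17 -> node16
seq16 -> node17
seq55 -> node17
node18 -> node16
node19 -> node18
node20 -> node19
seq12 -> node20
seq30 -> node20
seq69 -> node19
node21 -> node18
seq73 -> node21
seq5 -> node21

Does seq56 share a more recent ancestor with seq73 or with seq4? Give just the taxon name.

The MRCA of seq56 and seq4 subtends ((((seq20,seq14),seq19,(seq33,((((seq21,seq77),seq81),(seq43,seq17)),seq56))),seq91),(((seq46,seq4,seq84),seq9),seq15)) (16 taxa).
The MRCA of seq56 and seq73 is the root, subtending the entire tree (25 taxa).
The first is nested inside the second, so seq56 shares a more recent common ancestor with seq4.

seq4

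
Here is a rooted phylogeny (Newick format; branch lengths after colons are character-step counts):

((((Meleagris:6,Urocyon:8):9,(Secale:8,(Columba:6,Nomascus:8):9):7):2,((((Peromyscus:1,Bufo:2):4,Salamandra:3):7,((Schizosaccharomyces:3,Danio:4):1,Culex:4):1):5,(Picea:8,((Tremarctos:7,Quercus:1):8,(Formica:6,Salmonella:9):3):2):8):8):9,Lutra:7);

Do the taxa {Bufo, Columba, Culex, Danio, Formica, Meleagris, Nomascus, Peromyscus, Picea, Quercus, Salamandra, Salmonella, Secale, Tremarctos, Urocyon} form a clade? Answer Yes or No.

No

The MRCA of the listed taxa subtends (((Meleagris,Urocyon),(Secale,(Columba,Nomascus))),((((Peromyscus,Bufo),Salamandra),((Schizosaccharomyces,Danio),Culex)),(Picea,((Tremarctos,Quercus),(Formica,Salmonella))))).
That clade also contains Schizosaccharomyces, which is not in the proposed group, so the group is not monophyletic.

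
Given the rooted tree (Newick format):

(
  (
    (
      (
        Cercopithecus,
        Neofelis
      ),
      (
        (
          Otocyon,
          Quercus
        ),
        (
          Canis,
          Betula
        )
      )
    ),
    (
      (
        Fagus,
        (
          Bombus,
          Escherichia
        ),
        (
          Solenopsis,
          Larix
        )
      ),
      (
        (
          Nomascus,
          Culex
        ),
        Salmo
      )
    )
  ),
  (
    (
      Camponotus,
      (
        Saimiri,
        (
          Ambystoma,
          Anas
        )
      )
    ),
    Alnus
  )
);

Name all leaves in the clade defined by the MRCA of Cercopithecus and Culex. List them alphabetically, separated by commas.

Betula, Bombus, Canis, Cercopithecus, Culex, Escherichia, Fagus, Larix, Neofelis, Nomascus, Otocyon, Quercus, Salmo, Solenopsis

Tracing Cercopithecus: it sits inside (Cercopithecus,Neofelis).
Tracing Culex: it sits inside (Nomascus,Culex).
The smallest clade enclosing both is (((Cercopithecus,Neofelis),((Otocyon,Quercus),(Canis,Betula))),((Fagus,(Bombus,Escherichia),(Solenopsis,Larix)),((Nomascus,Culex),Salmo))); the answer is its 14 terminal taxa in alphabetical order.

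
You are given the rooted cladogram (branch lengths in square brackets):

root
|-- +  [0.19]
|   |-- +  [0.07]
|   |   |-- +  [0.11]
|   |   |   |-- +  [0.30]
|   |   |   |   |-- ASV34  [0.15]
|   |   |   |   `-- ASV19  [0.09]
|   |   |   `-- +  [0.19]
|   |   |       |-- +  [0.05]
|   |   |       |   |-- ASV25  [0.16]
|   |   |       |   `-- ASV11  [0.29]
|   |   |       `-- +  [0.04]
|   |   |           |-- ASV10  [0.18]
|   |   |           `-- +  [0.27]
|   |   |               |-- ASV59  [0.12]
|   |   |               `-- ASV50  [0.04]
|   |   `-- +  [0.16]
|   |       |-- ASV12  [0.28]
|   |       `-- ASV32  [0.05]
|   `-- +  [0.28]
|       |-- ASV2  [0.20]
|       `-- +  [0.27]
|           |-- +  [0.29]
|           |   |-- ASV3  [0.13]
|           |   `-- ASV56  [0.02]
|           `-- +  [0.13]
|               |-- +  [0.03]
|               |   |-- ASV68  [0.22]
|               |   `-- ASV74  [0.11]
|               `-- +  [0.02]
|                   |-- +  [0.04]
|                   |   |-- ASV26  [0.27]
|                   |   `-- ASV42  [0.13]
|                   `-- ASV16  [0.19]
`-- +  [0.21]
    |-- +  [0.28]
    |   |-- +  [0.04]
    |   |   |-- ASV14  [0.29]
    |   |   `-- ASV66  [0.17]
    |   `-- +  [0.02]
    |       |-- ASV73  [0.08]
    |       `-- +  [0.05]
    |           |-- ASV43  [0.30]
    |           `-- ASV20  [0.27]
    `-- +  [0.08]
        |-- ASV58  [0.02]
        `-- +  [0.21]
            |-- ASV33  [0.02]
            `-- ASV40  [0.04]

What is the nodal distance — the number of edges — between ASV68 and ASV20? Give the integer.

The MRCA of ASV68 and ASV20 is the root of the tree.
From ASV68 up to that node: 6 branches. From ASV20 up to the same node: 5 branches. Total: 6 + 5 = 11.

11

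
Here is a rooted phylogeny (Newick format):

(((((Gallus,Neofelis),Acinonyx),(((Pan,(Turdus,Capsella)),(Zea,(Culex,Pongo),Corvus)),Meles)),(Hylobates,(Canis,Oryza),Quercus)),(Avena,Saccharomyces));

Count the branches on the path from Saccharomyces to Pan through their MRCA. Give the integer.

8

The MRCA of Saccharomyces and Pan is the root of the tree.
From Saccharomyces up to that node: 2 branches. From Pan up to the same node: 6 branches. Total: 2 + 6 = 8.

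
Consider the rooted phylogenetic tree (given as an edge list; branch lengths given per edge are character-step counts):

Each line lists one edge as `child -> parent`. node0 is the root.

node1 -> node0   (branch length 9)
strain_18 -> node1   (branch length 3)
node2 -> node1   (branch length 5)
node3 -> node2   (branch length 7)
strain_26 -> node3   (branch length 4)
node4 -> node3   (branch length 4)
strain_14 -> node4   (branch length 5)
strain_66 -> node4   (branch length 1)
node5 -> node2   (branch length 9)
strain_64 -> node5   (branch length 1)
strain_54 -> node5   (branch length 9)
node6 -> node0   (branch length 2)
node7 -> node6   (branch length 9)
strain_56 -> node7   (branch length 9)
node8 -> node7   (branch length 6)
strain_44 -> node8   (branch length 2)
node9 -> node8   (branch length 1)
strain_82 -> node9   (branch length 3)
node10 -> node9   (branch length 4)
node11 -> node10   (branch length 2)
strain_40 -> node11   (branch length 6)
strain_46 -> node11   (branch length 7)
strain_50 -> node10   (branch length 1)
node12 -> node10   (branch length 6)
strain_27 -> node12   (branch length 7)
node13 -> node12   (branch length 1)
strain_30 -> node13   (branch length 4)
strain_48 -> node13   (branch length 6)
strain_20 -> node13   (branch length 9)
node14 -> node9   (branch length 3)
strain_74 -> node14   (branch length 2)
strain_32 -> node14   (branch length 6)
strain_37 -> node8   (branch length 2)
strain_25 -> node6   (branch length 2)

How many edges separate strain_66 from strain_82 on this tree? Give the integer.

10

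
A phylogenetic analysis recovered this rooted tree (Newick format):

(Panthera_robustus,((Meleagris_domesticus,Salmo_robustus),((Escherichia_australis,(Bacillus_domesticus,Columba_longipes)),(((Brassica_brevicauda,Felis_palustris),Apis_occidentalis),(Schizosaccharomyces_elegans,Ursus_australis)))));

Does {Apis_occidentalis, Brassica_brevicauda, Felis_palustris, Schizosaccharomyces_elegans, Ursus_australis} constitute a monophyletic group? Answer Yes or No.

Yes

The most recent common ancestor of these taxa subtends (((Brassica_brevicauda,Felis_palustris),Apis_occidentalis),(Schizosaccharomyces_elegans,Ursus_australis)).
That clade has exactly 5 tips — every listed taxon and nothing else — so the group is monophyletic.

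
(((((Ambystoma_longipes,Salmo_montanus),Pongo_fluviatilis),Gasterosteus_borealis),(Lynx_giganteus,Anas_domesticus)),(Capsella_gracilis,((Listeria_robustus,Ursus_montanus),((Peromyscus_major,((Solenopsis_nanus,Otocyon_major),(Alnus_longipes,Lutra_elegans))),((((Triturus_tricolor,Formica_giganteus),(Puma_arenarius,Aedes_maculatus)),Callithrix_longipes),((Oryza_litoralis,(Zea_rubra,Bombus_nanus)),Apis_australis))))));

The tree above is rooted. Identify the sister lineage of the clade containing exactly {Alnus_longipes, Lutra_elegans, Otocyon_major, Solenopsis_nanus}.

The clade containing exactly {Alnus_longipes, Lutra_elegans, Otocyon_major, Solenopsis_nanus} attaches to the tree at the node subtending (Peromyscus_major,((Solenopsis_nanus,Otocyon_major),(Alnus_longipes,Lutra_elegans))).
The other lineage descending from that same node — the sister group — is the single tip Peromyscus_major.

Peromyscus_major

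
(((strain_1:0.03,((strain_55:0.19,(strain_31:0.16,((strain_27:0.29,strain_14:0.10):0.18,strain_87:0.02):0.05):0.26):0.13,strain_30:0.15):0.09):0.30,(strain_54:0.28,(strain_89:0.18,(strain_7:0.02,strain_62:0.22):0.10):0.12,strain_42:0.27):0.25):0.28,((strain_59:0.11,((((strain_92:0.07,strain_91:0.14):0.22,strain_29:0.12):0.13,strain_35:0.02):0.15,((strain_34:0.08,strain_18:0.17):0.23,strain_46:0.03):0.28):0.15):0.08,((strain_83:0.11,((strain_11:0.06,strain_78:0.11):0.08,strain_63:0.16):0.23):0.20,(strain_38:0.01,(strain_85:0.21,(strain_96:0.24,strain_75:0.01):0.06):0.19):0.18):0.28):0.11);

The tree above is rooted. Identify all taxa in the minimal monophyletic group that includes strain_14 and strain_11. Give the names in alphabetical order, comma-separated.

strain_1, strain_11, strain_14, strain_18, strain_27, strain_29, strain_30, strain_31, strain_34, strain_35, strain_38, strain_42, strain_46, strain_54, strain_55, strain_59, strain_62, strain_63, strain_7, strain_75, strain_78, strain_83, strain_85, strain_87, strain_89, strain_91, strain_92, strain_96

Tracing strain_14: it sits inside (strain_27,strain_14).
Tracing strain_11: it sits inside (strain_11,strain_78).
The smallest clade enclosing both is the whole tree (their MRCA is the root), so the answer is all 28 tips in alphabetical order.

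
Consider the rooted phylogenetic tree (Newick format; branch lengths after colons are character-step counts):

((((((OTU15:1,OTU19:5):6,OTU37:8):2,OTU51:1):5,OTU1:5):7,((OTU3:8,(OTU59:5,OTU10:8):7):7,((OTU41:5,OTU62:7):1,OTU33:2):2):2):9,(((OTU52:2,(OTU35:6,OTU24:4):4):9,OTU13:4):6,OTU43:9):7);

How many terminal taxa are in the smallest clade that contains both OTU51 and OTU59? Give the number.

The MRCA of OTU51 and OTU59 is the node subtending (((((OTU15,OTU19),OTU37),OTU51),OTU1),((OTU3,(OTU59,OTU10)),((OTU41,OTU62),OTU33))).
That clade contains 11 terminal taxa: OTU1, OTU10, OTU15, OTU19, OTU3, OTU33, OTU37, OTU41, OTU51, OTU59, OTU62.

11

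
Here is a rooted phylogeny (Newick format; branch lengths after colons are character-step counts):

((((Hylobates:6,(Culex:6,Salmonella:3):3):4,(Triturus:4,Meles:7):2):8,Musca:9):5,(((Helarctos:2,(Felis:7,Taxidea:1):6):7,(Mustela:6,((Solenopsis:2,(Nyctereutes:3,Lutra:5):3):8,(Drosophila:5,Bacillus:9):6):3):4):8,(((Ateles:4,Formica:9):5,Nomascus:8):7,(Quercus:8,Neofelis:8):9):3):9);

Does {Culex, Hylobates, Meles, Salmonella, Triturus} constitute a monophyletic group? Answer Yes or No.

Yes

The most recent common ancestor of these taxa subtends ((Hylobates,(Culex,Salmonella)),(Triturus,Meles)).
That clade has exactly 5 tips — every listed taxon and nothing else — so the group is monophyletic.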